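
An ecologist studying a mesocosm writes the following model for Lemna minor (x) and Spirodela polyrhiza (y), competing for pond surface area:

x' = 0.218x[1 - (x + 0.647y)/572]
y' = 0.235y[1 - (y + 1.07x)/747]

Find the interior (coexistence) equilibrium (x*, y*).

x* ≈ 288, y* ≈ 439

Setting both brackets to zero gives the nullclines x + 0.647y = 572 and 1.07x + y = 747.
Substituting y = 747 - 1.07x into the first: x(1 - 0.647·1.07) = 572 - 0.647·747.
So x* = 88.7/0.308 = 288, and then y* = 747 - 1.07·288 = 439.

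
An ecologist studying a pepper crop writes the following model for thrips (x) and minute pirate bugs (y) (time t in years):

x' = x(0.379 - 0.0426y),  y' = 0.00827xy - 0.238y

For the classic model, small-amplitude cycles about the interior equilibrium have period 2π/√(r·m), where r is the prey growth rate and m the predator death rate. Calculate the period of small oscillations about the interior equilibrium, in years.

T ≈ 20.9 years

Here r = 0.379 and m = 0.238, so r·m = 0.0902.
ω = √0.0902 = 0.3 per year, hence T = 2π/ω ≈ 20.9 years.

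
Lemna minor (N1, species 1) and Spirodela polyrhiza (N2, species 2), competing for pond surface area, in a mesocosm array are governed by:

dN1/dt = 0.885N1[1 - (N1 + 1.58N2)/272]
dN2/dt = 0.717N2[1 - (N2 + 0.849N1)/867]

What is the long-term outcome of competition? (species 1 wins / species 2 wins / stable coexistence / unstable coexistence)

species 2 excludes species 1

Compare the nullcline intercepts: K1/α12 = 272/1.58 = 172 < K2 = 867; K2/α21 = 867/0.849 = 1020 > K1 = 272.
Since the inequalities point opposite ways, species 2 can invade but species 1 cannot.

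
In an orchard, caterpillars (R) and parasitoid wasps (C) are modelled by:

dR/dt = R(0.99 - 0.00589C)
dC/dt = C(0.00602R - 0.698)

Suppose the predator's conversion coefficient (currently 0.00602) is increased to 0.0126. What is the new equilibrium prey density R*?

At the interior fixed point, setting dC/dt = 0 with C > 0 fixes R* = (predator death rate)/(RC coefficient) — independent of the other coefficients.
With the change, R* = 0.698/0.0126 = 55.4; it falls from 116.

R* ≈ 55.4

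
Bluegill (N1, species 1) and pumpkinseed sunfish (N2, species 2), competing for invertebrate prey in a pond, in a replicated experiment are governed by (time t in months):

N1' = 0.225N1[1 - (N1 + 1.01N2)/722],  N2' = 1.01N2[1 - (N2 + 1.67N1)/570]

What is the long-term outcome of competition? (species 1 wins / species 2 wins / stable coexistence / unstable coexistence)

species 1 excludes species 2

Compare the nullcline intercepts: K1/α12 = 722/1.01 = 715 > K2 = 570; K2/α21 = 570/1.67 = 341 < K1 = 722.
Since the inequalities point opposite ways, species 1 can invade but species 2 cannot.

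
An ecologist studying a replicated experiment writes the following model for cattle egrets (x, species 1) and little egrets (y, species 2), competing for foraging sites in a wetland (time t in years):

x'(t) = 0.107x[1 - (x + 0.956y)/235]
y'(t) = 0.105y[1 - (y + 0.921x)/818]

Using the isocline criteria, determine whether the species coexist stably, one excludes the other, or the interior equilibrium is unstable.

Compare the nullcline intercepts: K1/α12 = 235/0.956 = 246 < K2 = 818; K2/α21 = 818/0.921 = 888 > K1 = 235.
Since the inequalities point opposite ways, species 2 can invade but species 1 cannot.

species 2 excludes species 1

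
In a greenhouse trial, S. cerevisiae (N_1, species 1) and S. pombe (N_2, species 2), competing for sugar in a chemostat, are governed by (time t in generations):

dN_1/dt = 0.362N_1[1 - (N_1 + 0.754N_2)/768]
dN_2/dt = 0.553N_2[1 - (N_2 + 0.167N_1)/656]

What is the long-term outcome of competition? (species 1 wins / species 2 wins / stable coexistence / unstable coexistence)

stable coexistence

Compare the nullcline intercepts: K1/α12 = 768/0.754 = 1020 > K2 = 656; K2/α21 = 656/0.167 = 3930 > K1 = 768.
Since both inequalities hold, each species can invade when rare, so the interior equilibrium is stable.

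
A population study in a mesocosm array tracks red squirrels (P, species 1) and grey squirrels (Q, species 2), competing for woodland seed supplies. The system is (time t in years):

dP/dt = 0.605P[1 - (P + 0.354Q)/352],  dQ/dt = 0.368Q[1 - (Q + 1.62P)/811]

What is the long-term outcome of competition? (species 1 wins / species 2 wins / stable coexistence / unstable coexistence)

Compare the nullcline intercepts: K1/α12 = 352/0.354 = 994 > K2 = 811; K2/α21 = 811/1.62 = 501 > K1 = 352.
Since both inequalities hold, each species can invade when rare, so the interior equilibrium is stable.

stable coexistence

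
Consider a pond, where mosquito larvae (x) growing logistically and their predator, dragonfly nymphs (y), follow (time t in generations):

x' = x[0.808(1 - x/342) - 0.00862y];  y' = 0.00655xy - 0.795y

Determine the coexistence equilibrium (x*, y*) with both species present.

x* ≈ 121, y* ≈ 60.5

From dy/dt = 0 with y > 0: 0.00655x* = 0.795, so x* = 121.
Substitute into dx/dt = 0: 0.808(1 - 121/342) = 0.00862y*.
The bracket is 0.645, giving y* = 0.521/0.00862 = 60.5.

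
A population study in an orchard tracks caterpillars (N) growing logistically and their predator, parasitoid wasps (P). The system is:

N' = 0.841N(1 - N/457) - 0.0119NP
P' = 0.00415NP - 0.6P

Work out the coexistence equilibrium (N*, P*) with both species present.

N* ≈ 145, P* ≈ 48.3

From dP/dt = 0 with P > 0: 0.00415N* = 0.6, so N* = 145.
Substitute into dN/dt = 0: 0.841(1 - 145/457) = 0.0119P*.
The bracket is 0.684, giving P* = 0.575/0.0119 = 48.3.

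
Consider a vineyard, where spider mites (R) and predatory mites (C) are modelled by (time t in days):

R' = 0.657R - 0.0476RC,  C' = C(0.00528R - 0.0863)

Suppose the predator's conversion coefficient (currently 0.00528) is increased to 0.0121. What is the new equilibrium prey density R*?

R* ≈ 7.13

At the interior fixed point, setting dC/dt = 0 with C > 0 fixes R* = (predator death rate)/(RC coefficient) — independent of the other coefficients.
With the change, R* = 0.0863/0.0121 = 7.13; it falls from 16.3.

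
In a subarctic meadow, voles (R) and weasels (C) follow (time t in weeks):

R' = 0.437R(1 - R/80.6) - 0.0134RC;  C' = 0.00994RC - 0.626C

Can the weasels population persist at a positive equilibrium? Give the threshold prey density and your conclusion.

Threshold R = 63; K > 63, so yes, the predator persists.

The predator equation gives dC/dt > 0 only when R > 0.626/0.00994 = 63.
Without the predator, R → K = 80.6. Since 80.6 > 63, the predator can invade and persist.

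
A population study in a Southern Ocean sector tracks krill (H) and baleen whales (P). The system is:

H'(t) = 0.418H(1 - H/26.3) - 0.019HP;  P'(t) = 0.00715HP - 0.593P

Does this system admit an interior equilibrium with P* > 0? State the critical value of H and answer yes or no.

The predator equation gives dP/dt > 0 only when H > 0.593/0.00715 = 82.9.
Without the predator, H → K = 26.3. Since 26.3 < 82.9, the predator cannot invade.

Threshold H = 82.9; K < 82.9, so no, the predator goes extinct.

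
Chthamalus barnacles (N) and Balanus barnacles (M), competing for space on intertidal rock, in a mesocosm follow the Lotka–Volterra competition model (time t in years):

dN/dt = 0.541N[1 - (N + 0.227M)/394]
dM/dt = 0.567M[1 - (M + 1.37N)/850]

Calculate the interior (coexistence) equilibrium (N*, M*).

N* ≈ 292, M* ≈ 450

Setting both brackets to zero gives the nullclines N + 0.227M = 394 and 1.37N + M = 850.
Substituting M = 850 - 1.37N into the first: N(1 - 0.227·1.37) = 394 - 0.227·850.
So N* = 201/0.689 = 292, and then M* = 850 - 1.37·292 = 450.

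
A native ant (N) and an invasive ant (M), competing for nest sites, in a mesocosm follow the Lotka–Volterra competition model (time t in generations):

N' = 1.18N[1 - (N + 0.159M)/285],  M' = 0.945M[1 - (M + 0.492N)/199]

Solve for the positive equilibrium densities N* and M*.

N* ≈ 275, M* ≈ 63.8

Setting both brackets to zero gives the nullclines N + 0.159M = 285 and 0.492N + M = 199.
Substituting M = 199 - 0.492N into the first: N(1 - 0.159·0.492) = 285 - 0.159·199.
So N* = 253/0.922 = 275, and then M* = 199 - 0.492·275 = 63.8.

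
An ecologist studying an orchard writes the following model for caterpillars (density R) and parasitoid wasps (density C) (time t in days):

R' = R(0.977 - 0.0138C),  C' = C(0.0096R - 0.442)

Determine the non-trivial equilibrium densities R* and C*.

Set dC/dt = 0 with C > 0: 0.0096R - 0.442 = 0, so R* = 0.442/0.0096 = 46.
Set dR/dt = 0 with R > 0: 0.977 - 0.0138C = 0, so C* = 0.977/0.0138 = 70.8.

R* ≈ 46, C* ≈ 70.8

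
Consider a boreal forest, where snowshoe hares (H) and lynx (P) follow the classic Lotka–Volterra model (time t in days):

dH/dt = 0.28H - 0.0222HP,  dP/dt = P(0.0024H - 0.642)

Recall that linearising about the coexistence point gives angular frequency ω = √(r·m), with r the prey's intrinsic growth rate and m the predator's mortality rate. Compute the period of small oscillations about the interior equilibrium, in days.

Here r = 0.28 and m = 0.642, so r·m = 0.18.
ω = √0.18 = 0.424 per day, hence T = 2π/ω ≈ 14.8 days.

T ≈ 14.8 days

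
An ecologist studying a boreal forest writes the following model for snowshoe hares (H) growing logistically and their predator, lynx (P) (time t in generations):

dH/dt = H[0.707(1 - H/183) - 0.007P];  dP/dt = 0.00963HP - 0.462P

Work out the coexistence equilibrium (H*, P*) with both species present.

H* ≈ 48, P* ≈ 74.5

From dP/dt = 0 with P > 0: 0.00963H* = 0.462, so H* = 48.
Substitute into dH/dt = 0: 0.707(1 - 48/183) = 0.007P*.
The bracket is 0.738, giving P* = 0.522/0.007 = 74.5.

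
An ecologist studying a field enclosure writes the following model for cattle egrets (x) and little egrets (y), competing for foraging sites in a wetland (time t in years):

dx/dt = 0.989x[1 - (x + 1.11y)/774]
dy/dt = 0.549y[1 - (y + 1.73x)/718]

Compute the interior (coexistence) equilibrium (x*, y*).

Setting both brackets to zero gives the nullclines x + 1.11y = 774 and 1.73x + y = 718.
Substituting y = 718 - 1.73x into the first: x(1 - 1.11·1.73) = 774 - 1.11·718.
So x* = -23/-0.92 = 25, and then y* = 718 - 1.73·25 = 675.

x* ≈ 25, y* ≈ 675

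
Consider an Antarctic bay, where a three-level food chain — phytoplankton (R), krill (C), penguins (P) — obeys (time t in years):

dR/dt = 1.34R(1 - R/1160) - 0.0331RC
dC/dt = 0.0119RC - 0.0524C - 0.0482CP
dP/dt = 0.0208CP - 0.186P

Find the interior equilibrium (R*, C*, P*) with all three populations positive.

From dP/dt = 0: 0.0208C* = 0.186, so C* = 8.94.
From dR/dt = 0: 1.34(1 - R*/1160) = 0.0331·8.94, giving R* = 1160·(1 - 0.221) = 904.
From dC/dt = 0: 0.0119·904 - 0.0524 = 0.0482P*, so P* = 10.7/0.0482 = 222.

R* ≈ 904, C* ≈ 8.94, P* ≈ 222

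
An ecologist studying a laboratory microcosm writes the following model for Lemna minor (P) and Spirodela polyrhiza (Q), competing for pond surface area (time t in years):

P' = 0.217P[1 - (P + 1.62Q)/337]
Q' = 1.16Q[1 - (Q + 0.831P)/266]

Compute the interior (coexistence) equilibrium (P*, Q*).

Setting both brackets to zero gives the nullclines P + 1.62Q = 337 and 0.831P + Q = 266.
Substituting Q = 266 - 0.831P into the first: P(1 - 1.62·0.831) = 337 - 1.62·266.
So P* = -93.9/-0.346 = 271, and then Q* = 266 - 0.831·271 = 40.6.

P* ≈ 271, Q* ≈ 40.6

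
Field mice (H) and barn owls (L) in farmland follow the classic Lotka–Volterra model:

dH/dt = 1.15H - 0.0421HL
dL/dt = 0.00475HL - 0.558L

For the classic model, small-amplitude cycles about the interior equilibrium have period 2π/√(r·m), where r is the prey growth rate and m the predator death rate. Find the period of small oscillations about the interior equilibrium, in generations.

Here r = 1.15 and m = 0.558, so r·m = 0.642.
ω = √0.642 = 0.801 per generation, hence T = 2π/ω ≈ 7.84 generations.

T ≈ 7.84 generations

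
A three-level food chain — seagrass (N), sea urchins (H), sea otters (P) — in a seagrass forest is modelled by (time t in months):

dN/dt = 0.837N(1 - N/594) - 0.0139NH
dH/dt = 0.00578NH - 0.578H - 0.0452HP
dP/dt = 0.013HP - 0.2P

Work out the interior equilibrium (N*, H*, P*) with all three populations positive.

From dP/dt = 0: 0.013H* = 0.2, so H* = 15.4.
From dN/dt = 0: 0.837(1 - N*/594) = 0.0139·15.4, giving N* = 594·(1 - 0.255) = 442.
From dH/dt = 0: 0.00578·442 - 0.578 = 0.0452P*, so P* = 1.98/0.0452 = 43.8.

N* ≈ 442, H* ≈ 15.4, P* ≈ 43.8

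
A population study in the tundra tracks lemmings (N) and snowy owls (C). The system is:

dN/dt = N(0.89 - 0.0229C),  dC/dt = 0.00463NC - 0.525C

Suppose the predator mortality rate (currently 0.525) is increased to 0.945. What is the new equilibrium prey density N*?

At the interior fixed point, setting dC/dt = 0 with C > 0 fixes N* = (predator death rate)/(NC coefficient) — independent of the other coefficients.
With the change, N* = 0.945/0.00463 = 204; it rises from 113.

N* ≈ 204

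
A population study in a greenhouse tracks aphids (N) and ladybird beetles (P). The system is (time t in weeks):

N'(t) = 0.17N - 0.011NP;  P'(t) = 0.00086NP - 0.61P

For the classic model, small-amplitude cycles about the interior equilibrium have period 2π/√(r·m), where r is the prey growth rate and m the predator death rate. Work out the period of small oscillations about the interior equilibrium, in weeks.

T ≈ 19.5 weeks

Here r = 0.17 and m = 0.61, so r·m = 0.104.
ω = √0.104 = 0.322 per week, hence T = 2π/ω ≈ 19.5 weeks.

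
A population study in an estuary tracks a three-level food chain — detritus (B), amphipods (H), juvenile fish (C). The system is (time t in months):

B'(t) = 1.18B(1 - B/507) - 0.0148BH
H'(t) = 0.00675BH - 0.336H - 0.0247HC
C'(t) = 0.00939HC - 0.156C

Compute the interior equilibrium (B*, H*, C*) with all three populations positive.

From dC/dt = 0: 0.00939H* = 0.156, so H* = 16.6.
From dB/dt = 0: 1.18(1 - B*/507) = 0.0148·16.6, giving B* = 507·(1 - 0.208) = 401.
From dH/dt = 0: 0.00675·401 - 0.336 = 0.0247C*, so C* = 2.37/0.0247 = 96.1.

B* ≈ 401, H* ≈ 16.6, C* ≈ 96.1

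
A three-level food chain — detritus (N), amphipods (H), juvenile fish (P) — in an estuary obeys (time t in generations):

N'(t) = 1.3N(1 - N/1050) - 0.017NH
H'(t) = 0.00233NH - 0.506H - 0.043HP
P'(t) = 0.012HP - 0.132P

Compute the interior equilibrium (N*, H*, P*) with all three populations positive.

N* ≈ 899, H* ≈ 11, P* ≈ 36.9

From dP/dt = 0: 0.012H* = 0.132, so H* = 11.
From dN/dt = 0: 1.3(1 - N*/1050) = 0.017·11, giving N* = 1050·(1 - 0.144) = 899.
From dH/dt = 0: 0.00233·899 - 0.506 = 0.043P*, so P* = 1.59/0.043 = 36.9.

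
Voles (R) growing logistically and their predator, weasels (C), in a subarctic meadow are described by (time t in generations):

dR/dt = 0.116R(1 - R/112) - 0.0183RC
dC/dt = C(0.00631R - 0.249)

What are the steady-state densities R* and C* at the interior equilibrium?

From dC/dt = 0 with C > 0: 0.00631R* = 0.249, so R* = 39.5.
Substitute into dR/dt = 0: 0.116(1 - 39.5/112) = 0.0183C*.
The bracket is 0.648, giving C* = 0.0751/0.0183 = 4.11.

R* ≈ 39.5, C* ≈ 4.11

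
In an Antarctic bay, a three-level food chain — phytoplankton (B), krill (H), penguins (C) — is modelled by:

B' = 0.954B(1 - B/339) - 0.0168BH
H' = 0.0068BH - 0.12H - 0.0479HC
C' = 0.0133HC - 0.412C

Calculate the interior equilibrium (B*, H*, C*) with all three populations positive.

From dC/dt = 0: 0.0133H* = 0.412, so H* = 31.
From dB/dt = 0: 0.954(1 - B*/339) = 0.0168·31, giving B* = 339·(1 - 0.546) = 154.
From dH/dt = 0: 0.0068·154 - 0.12 = 0.0479C*, so C* = 0.928/0.0479 = 19.4.

B* ≈ 154, H* ≈ 31, C* ≈ 19.4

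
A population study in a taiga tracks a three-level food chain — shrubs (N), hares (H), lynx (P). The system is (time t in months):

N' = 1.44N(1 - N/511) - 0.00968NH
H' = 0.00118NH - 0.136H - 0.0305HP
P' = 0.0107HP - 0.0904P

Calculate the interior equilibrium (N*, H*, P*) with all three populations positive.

From dP/dt = 0: 0.0107H* = 0.0904, so H* = 8.45.
From dN/dt = 0: 1.44(1 - N*/511) = 0.00968·8.45, giving N* = 511·(1 - 0.0568) = 482.
From dH/dt = 0: 0.00118·482 - 0.136 = 0.0305P*, so P* = 0.433/0.0305 = 14.2.

N* ≈ 482, H* ≈ 8.45, P* ≈ 14.2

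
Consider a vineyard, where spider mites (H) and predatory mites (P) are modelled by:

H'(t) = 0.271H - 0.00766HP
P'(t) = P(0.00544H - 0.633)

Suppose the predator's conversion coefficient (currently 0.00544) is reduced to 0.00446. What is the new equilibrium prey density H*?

At the interior fixed point, setting dP/dt = 0 with P > 0 fixes H* = (predator death rate)/(HP coefficient) — independent of the other coefficients.
With the change, H* = 0.633/0.00446 = 142; it rises from 116.

H* ≈ 142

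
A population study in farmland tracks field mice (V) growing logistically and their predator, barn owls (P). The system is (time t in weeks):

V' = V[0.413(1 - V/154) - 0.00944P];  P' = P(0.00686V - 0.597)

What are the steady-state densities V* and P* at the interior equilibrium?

From dP/dt = 0 with P > 0: 0.00686V* = 0.597, so V* = 87.
Substitute into dV/dt = 0: 0.413(1 - 87/154) = 0.00944P*.
The bracket is 0.435, giving P* = 0.18/0.00944 = 19.

V* ≈ 87, P* ≈ 19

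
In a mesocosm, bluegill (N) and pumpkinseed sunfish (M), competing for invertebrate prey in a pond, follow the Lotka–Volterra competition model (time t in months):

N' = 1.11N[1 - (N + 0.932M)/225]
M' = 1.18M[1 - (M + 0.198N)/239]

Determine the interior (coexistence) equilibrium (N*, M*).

N* ≈ 2.76, M* ≈ 238

Setting both brackets to zero gives the nullclines N + 0.932M = 225 and 0.198N + M = 239.
Substituting M = 239 - 0.198N into the first: N(1 - 0.932·0.198) = 225 - 0.932·239.
So N* = 2.25/0.815 = 2.76, and then M* = 239 - 0.198·2.76 = 238.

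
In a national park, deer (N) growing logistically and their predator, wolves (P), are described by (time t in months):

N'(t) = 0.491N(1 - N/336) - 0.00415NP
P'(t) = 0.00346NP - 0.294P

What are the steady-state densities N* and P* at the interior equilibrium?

From dP/dt = 0 with P > 0: 0.00346N* = 0.294, so N* = 85.
Substitute into dN/dt = 0: 0.491(1 - 85/336) = 0.00415P*.
The bracket is 0.747, giving P* = 0.367/0.00415 = 88.4.

N* ≈ 85, P* ≈ 88.4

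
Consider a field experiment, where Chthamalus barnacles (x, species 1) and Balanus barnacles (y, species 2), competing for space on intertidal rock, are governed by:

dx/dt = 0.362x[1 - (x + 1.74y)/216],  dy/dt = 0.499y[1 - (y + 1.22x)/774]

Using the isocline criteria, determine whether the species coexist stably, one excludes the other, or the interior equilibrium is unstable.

species 2 excludes species 1

Compare the nullcline intercepts: K1/α12 = 216/1.74 = 124 < K2 = 774; K2/α21 = 774/1.22 = 634 > K1 = 216.
Since the inequalities point opposite ways, species 2 can invade but species 1 cannot.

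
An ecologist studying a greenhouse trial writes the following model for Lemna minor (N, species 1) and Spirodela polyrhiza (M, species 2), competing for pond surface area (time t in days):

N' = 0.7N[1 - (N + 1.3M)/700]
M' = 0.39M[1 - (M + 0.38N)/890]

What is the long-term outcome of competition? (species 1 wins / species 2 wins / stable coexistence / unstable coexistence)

Compare the nullcline intercepts: K1/α12 = 700/1.3 = 538 < K2 = 890; K2/α21 = 890/0.38 = 2340 > K1 = 700.
Since the inequalities point opposite ways, species 2 can invade but species 1 cannot.

species 2 excludes species 1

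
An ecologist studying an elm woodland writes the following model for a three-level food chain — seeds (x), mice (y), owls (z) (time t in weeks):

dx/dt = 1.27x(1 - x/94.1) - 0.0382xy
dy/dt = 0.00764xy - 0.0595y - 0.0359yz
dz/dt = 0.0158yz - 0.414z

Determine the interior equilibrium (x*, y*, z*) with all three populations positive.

From dz/dt = 0: 0.0158y* = 0.414, so y* = 26.2.
From dx/dt = 0: 1.27(1 - x*/94.1) = 0.0382·26.2, giving x* = 94.1·(1 - 0.788) = 19.9.
From dy/dt = 0: 0.00764·19.9 - 0.0595 = 0.0359z*, so z* = 0.0928/0.0359 = 2.59.

x* ≈ 19.9, y* ≈ 26.2, z* ≈ 2.59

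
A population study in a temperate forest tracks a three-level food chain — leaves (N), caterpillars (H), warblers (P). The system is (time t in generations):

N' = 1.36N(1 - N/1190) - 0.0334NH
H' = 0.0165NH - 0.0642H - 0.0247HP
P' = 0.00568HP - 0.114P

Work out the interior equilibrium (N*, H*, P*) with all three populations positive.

From dP/dt = 0: 0.00568H* = 0.114, so H* = 20.1.
From dN/dt = 0: 1.36(1 - N*/1190) = 0.0334·20.1, giving N* = 1190·(1 - 0.493) = 603.
From dH/dt = 0: 0.0165·603 - 0.0642 = 0.0247P*, so P* = 9.89/0.0247 = 401.

N* ≈ 603, H* ≈ 20.1, P* ≈ 401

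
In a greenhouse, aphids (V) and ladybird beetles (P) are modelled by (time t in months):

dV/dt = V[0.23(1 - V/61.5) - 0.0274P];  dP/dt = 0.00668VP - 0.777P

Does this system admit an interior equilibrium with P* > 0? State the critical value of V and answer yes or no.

The predator equation gives dP/dt > 0 only when V > 0.777/0.00668 = 116.
Without the predator, V → K = 61.5. Since 61.5 < 116, the predator cannot invade.

Threshold V = 116; K < 116, so no, the predator goes extinct.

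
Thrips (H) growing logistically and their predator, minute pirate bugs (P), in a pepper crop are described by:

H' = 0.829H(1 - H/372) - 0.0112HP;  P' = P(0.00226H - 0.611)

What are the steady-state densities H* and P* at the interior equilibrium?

H* ≈ 270, P* ≈ 20.2

From dP/dt = 0 with P > 0: 0.00226H* = 0.611, so H* = 270.
Substitute into dH/dt = 0: 0.829(1 - 270/372) = 0.0112P*.
The bracket is 0.273, giving P* = 0.227/0.0112 = 20.2.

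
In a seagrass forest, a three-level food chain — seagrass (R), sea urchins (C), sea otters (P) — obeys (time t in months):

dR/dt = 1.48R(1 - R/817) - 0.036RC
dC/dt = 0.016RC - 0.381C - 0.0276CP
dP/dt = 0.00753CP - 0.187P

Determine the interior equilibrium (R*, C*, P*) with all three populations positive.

R* ≈ 323, C* ≈ 24.8, P* ≈ 174

From dP/dt = 0: 0.00753C* = 0.187, so C* = 24.8.
From dR/dt = 0: 1.48(1 - R*/817) = 0.036·24.8, giving R* = 817·(1 - 0.604) = 323.
From dC/dt = 0: 0.016·323 - 0.381 = 0.0276P*, so P* = 4.79/0.0276 = 174.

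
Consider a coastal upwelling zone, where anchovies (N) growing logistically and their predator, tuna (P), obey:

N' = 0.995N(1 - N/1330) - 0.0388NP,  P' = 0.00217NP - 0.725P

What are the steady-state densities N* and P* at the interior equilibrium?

N* ≈ 334, P* ≈ 19.2

From dP/dt = 0 with P > 0: 0.00217N* = 0.725, so N* = 334.
Substitute into dN/dt = 0: 0.995(1 - 334/1330) = 0.0388P*.
The bracket is 0.749, giving P* = 0.745/0.0388 = 19.2.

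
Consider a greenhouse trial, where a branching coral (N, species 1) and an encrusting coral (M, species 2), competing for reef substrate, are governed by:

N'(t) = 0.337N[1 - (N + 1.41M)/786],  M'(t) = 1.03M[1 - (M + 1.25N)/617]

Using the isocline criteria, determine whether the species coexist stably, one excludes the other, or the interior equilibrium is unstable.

Compare the nullcline intercepts: K1/α12 = 786/1.41 = 557 < K2 = 617; K2/α21 = 617/1.25 = 494 < K1 = 786.
Since both are reversed, neither can invade when rare; the interior point is a saddle.

unstable coexistence (outcome depends on initial conditions)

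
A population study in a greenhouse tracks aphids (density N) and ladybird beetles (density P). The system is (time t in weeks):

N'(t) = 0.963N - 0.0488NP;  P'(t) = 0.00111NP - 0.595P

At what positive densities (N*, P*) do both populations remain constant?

Set dP/dt = 0 with P > 0: 0.00111N - 0.595 = 0, so N* = 0.595/0.00111 = 536.
Set dN/dt = 0 with N > 0: 0.963 - 0.0488P = 0, so P* = 0.963/0.0488 = 19.7.

N* ≈ 536, P* ≈ 19.7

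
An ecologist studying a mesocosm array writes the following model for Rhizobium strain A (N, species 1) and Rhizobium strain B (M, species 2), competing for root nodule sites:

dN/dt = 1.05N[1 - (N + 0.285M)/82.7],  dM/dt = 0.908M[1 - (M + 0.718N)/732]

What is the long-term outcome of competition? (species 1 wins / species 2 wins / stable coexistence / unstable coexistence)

Compare the nullcline intercepts: K1/α12 = 82.7/0.285 = 290 < K2 = 732; K2/α21 = 732/0.718 = 1020 > K1 = 82.7.
Since the inequalities point opposite ways, species 2 can invade but species 1 cannot.

species 2 excludes species 1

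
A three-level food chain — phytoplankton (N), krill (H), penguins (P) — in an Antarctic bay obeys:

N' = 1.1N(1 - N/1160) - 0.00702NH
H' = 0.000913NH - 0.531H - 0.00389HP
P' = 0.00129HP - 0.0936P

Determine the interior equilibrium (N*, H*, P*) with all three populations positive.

N* ≈ 623, H* ≈ 72.6, P* ≈ 9.68

From dP/dt = 0: 0.00129H* = 0.0936, so H* = 72.6.
From dN/dt = 0: 1.1(1 - N*/1160) = 0.00702·72.6, giving N* = 1160·(1 - 0.463) = 623.
From dH/dt = 0: 0.000913·623 - 0.531 = 0.00389P*, so P* = 0.0377/0.00389 = 9.68.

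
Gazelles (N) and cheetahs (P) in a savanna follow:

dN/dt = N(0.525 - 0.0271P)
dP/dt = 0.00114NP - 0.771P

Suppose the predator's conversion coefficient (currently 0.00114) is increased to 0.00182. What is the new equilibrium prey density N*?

At the interior fixed point, setting dP/dt = 0 with P > 0 fixes N* = (predator death rate)/(NP coefficient) — independent of the other coefficients.
With the change, N* = 0.771/0.00182 = 424; it falls from 676.

N* ≈ 424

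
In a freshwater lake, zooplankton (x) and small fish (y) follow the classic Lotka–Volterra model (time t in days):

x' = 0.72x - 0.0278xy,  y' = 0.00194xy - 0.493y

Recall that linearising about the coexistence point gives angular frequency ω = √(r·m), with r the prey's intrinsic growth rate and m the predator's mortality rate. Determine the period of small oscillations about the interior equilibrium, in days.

Here r = 0.72 and m = 0.493, so r·m = 0.355.
ω = √0.355 = 0.596 per day, hence T = 2π/ω ≈ 10.5 days.

T ≈ 10.5 days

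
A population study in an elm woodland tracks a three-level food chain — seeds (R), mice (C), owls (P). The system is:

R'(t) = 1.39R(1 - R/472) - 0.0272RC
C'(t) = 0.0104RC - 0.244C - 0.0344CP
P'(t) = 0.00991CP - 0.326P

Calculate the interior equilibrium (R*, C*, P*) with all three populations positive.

From dP/dt = 0: 0.00991C* = 0.326, so C* = 32.9.
From dR/dt = 0: 1.39(1 - R*/472) = 0.0272·32.9, giving R* = 472·(1 - 0.644) = 168.
From dC/dt = 0: 0.0104·168 - 0.244 = 0.0344P*, so P* = 1.5/0.0344 = 43.7.

R* ≈ 168, C* ≈ 32.9, P* ≈ 43.7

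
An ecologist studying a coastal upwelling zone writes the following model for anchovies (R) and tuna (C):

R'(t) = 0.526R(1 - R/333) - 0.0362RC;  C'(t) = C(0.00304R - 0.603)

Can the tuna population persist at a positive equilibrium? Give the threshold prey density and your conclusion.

Threshold R = 198; K > 198, so yes, the predator persists.

The predator equation gives dC/dt > 0 only when R > 0.603/0.00304 = 198.
Without the predator, R → K = 333. Since 333 > 198, the predator can invade and persist.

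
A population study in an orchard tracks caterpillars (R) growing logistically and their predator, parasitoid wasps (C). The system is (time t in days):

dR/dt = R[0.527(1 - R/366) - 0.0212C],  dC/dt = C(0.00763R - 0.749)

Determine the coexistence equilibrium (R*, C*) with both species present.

R* ≈ 98.2, C* ≈ 18.2

From dC/dt = 0 with C > 0: 0.00763R* = 0.749, so R* = 98.2.
Substitute into dR/dt = 0: 0.527(1 - 98.2/366) = 0.0212C*.
The bracket is 0.732, giving C* = 0.386/0.0212 = 18.2.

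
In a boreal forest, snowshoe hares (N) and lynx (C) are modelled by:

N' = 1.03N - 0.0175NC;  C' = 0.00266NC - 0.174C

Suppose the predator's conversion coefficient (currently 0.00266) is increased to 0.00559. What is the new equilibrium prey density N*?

N* ≈ 31.1

At the interior fixed point, setting dC/dt = 0 with C > 0 fixes N* = (predator death rate)/(NC coefficient) — independent of the other coefficients.
With the change, N* = 0.174/0.00559 = 31.1; it falls from 65.4.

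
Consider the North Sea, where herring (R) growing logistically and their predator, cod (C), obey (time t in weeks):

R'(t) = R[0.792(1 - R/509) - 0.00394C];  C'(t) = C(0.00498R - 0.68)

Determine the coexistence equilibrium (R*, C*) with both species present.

From dC/dt = 0 with C > 0: 0.00498R* = 0.68, so R* = 137.
Substitute into dR/dt = 0: 0.792(1 - 137/509) = 0.00394C*.
The bracket is 0.732, giving C* = 0.58/0.00394 = 147.

R* ≈ 137, C* ≈ 147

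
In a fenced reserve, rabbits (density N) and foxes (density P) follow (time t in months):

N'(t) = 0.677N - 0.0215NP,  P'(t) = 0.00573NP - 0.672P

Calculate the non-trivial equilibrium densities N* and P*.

Set dP/dt = 0 with P > 0: 0.00573N - 0.672 = 0, so N* = 0.672/0.00573 = 117.
Set dN/dt = 0 with N > 0: 0.677 - 0.0215P = 0, so P* = 0.677/0.0215 = 31.5.

N* ≈ 117, P* ≈ 31.5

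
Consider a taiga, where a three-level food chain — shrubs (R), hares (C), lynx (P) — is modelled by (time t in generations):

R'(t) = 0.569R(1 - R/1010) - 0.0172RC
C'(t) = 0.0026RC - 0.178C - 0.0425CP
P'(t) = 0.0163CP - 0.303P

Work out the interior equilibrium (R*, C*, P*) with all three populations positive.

R* ≈ 442, C* ≈ 18.6, P* ≈ 22.9

From dP/dt = 0: 0.0163C* = 0.303, so C* = 18.6.
From dR/dt = 0: 0.569(1 - R*/1010) = 0.0172·18.6, giving R* = 1010·(1 - 0.562) = 442.
From dC/dt = 0: 0.0026·442 - 0.178 = 0.0425P*, so P* = 0.972/0.0425 = 22.9.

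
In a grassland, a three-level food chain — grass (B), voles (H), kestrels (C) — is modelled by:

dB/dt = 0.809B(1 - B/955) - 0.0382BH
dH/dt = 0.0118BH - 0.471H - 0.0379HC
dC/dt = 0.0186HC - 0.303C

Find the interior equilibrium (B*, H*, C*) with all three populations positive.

From dC/dt = 0: 0.0186H* = 0.303, so H* = 16.3.
From dB/dt = 0: 0.809(1 - B*/955) = 0.0382·16.3, giving B* = 955·(1 - 0.769) = 220.
From dH/dt = 0: 0.0118·220 - 0.471 = 0.0379C*, so C* = 2.13/0.0379 = 56.2.

B* ≈ 220, H* ≈ 16.3, C* ≈ 56.2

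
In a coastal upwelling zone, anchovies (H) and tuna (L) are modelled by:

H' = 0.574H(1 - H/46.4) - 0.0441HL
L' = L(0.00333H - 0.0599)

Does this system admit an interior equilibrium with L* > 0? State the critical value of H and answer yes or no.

Threshold H = 18; K > 18, so yes, the predator persists.

The predator equation gives dL/dt > 0 only when H > 0.0599/0.00333 = 18.
Without the predator, H → K = 46.4. Since 46.4 > 18, the predator can invade and persist.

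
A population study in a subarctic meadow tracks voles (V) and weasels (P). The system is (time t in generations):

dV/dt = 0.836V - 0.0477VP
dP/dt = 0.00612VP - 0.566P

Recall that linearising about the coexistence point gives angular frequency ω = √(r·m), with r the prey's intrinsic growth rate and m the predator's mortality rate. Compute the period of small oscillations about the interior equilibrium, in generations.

T ≈ 9.13 generations

Here r = 0.836 and m = 0.566, so r·m = 0.473.
ω = √0.473 = 0.688 per generation, hence T = 2π/ω ≈ 9.13 generations.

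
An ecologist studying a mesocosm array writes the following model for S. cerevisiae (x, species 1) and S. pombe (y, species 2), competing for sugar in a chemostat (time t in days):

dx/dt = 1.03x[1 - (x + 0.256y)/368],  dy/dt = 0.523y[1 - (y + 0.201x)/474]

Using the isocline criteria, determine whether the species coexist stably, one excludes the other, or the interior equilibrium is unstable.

stable coexistence

Compare the nullcline intercepts: K1/α12 = 368/0.256 = 1440 > K2 = 474; K2/α21 = 474/0.201 = 2360 > K1 = 368.
Since both inequalities hold, each species can invade when rare, so the interior equilibrium is stable.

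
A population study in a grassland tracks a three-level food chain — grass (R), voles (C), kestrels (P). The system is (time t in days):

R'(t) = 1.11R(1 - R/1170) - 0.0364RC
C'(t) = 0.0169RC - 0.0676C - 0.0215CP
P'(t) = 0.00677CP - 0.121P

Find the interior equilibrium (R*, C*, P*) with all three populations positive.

From dP/dt = 0: 0.00677C* = 0.121, so C* = 17.9.
From dR/dt = 0: 1.11(1 - R*/1170) = 0.0364·17.9, giving R* = 1170·(1 - 0.586) = 484.
From dC/dt = 0: 0.0169·484 - 0.0676 = 0.0215P*, so P* = 8.12/0.0215 = 378.

R* ≈ 484, C* ≈ 17.9, P* ≈ 378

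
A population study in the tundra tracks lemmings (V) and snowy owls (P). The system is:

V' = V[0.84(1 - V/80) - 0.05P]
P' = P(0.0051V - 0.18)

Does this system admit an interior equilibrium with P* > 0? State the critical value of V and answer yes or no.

Threshold V = 35.3; K > 35.3, so yes, the predator persists.

The predator equation gives dP/dt > 0 only when V > 0.18/0.0051 = 35.3.
Without the predator, V → K = 80. Since 80 > 35.3, the predator can invade and persist.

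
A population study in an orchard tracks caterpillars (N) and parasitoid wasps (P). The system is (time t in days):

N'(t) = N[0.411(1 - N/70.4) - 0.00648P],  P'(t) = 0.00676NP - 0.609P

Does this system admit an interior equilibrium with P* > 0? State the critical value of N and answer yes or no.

Threshold N = 90.1; K < 90.1, so no, the predator goes extinct.

The predator equation gives dP/dt > 0 only when N > 0.609/0.00676 = 90.1.
Without the predator, N → K = 70.4. Since 70.4 < 90.1, the predator cannot invade.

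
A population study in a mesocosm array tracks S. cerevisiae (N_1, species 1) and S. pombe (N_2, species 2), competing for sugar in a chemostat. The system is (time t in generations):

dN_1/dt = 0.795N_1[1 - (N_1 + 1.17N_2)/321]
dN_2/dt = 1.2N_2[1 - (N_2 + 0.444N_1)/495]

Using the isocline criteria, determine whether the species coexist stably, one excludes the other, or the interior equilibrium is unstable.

Compare the nullcline intercepts: K1/α12 = 321/1.17 = 274 < K2 = 495; K2/α21 = 495/0.444 = 1110 > K1 = 321.
Since the inequalities point opposite ways, species 2 can invade but species 1 cannot.

species 2 excludes species 1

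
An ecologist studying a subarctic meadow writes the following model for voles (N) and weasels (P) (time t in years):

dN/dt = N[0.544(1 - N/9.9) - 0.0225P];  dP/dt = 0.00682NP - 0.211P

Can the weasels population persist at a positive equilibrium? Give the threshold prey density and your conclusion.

Threshold N = 30.9; K < 30.9, so no, the predator goes extinct.

The predator equation gives dP/dt > 0 only when N > 0.211/0.00682 = 30.9.
Without the predator, N → K = 9.9. Since 9.9 < 30.9, the predator cannot invade.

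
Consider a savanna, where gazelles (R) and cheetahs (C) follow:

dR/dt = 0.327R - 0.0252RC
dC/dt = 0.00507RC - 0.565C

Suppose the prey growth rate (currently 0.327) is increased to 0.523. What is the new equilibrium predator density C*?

C* ≈ 20.8

At the interior fixed point, setting dR/dt = 0 with R > 0 fixes C* = (prey growth rate)/(RC coefficient) — independent of the other coefficients.
With the change, C* = 0.523/0.0252 = 20.8; it rises from 13.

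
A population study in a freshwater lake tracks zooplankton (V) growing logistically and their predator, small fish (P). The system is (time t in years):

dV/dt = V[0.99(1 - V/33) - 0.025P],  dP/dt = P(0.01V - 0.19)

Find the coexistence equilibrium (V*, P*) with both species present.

V* ≈ 19, P* ≈ 16.8

From dP/dt = 0 with P > 0: 0.01V* = 0.19, so V* = 19.
Substitute into dV/dt = 0: 0.99(1 - 19/33) = 0.025P*.
The bracket is 0.424, giving P* = 0.42/0.025 = 16.8.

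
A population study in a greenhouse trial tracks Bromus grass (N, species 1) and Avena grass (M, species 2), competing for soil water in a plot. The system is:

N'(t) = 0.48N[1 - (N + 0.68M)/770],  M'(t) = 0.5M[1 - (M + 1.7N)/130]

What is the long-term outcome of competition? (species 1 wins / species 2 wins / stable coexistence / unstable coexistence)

Compare the nullcline intercepts: K1/α12 = 770/0.68 = 1130 > K2 = 130; K2/α21 = 130/1.7 = 76.5 < K1 = 770.
Since the inequalities point opposite ways, species 1 can invade but species 2 cannot.

species 1 excludes species 2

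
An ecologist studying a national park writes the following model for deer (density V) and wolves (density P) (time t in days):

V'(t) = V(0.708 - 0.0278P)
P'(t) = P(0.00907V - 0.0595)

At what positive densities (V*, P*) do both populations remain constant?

Set dP/dt = 0 with P > 0: 0.00907V - 0.0595 = 0, so V* = 0.0595/0.00907 = 6.56.
Set dV/dt = 0 with V > 0: 0.708 - 0.0278P = 0, so P* = 0.708/0.0278 = 25.5.

V* ≈ 6.56, P* ≈ 25.5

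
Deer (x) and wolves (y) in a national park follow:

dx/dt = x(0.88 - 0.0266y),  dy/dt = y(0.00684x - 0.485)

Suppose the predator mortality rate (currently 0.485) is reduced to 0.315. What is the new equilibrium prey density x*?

At the interior fixed point, setting dy/dt = 0 with y > 0 fixes x* = (predator death rate)/(xy coefficient) — independent of the other coefficients.
With the change, x* = 0.315/0.00684 = 46.1; it falls from 70.9.

x* ≈ 46.1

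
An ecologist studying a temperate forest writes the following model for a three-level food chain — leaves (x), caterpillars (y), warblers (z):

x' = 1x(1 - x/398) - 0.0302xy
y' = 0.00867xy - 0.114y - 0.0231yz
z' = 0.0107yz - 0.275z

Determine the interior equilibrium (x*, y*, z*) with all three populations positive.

x* ≈ 89.1, y* ≈ 25.7, z* ≈ 28.5

From dz/dt = 0: 0.0107y* = 0.275, so y* = 25.7.
From dx/dt = 0: 1(1 - x*/398) = 0.0302·25.7, giving x* = 398·(1 - 0.776) = 89.1.
From dy/dt = 0: 0.00867·89.1 - 0.114 = 0.0231z*, so z* = 0.658/0.0231 = 28.5.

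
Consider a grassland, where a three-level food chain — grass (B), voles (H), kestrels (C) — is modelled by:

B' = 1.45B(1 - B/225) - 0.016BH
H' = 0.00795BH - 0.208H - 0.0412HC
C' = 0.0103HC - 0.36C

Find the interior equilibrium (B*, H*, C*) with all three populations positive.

From dC/dt = 0: 0.0103H* = 0.36, so H* = 35.
From dB/dt = 0: 1.45(1 - B*/225) = 0.016·35, giving B* = 225·(1 - 0.386) = 138.
From dH/dt = 0: 0.00795·138 - 0.208 = 0.0412C*, so C* = 0.891/0.0412 = 21.6.

B* ≈ 138, H* ≈ 35, C* ≈ 21.6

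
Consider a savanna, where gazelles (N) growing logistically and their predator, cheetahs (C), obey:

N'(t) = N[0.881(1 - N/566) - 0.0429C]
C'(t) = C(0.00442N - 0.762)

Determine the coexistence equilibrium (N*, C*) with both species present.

From dC/dt = 0 with C > 0: 0.00442N* = 0.762, so N* = 172.
Substitute into dN/dt = 0: 0.881(1 - 172/566) = 0.0429C*.
The bracket is 0.695, giving C* = 0.613/0.0429 = 14.3.

N* ≈ 172, C* ≈ 14.3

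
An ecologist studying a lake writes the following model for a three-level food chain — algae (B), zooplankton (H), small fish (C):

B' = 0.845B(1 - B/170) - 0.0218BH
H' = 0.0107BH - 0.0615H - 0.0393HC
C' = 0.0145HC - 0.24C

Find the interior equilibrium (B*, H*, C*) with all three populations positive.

From dC/dt = 0: 0.0145H* = 0.24, so H* = 16.6.
From dB/dt = 0: 0.845(1 - B*/170) = 0.0218·16.6, giving B* = 170·(1 - 0.427) = 97.4.
From dH/dt = 0: 0.0107·97.4 - 0.0615 = 0.0393C*, so C* = 0.981/0.0393 = 25.

B* ≈ 97.4, H* ≈ 16.6, C* ≈ 25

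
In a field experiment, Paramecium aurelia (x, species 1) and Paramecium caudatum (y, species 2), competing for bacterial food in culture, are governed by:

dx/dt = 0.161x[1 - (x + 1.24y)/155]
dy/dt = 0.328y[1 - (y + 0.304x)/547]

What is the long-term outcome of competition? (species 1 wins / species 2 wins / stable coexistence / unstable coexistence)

Compare the nullcline intercepts: K1/α12 = 155/1.24 = 125 < K2 = 547; K2/α21 = 547/0.304 = 1800 > K1 = 155.
Since the inequalities point opposite ways, species 2 can invade but species 1 cannot.

species 2 excludes species 1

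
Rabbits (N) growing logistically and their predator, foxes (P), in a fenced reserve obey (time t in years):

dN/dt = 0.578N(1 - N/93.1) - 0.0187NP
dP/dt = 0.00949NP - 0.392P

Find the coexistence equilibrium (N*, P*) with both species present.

N* ≈ 41.3, P* ≈ 17.2

From dP/dt = 0 with P > 0: 0.00949N* = 0.392, so N* = 41.3.
Substitute into dN/dt = 0: 0.578(1 - 41.3/93.1) = 0.0187P*.
The bracket is 0.556, giving P* = 0.322/0.0187 = 17.2.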